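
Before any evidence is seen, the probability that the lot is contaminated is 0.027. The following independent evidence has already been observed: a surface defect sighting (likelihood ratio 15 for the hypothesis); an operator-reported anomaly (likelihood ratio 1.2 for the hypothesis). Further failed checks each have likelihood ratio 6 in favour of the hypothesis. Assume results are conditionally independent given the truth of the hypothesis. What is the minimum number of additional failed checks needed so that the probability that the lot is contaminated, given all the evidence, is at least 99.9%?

Prior odds = 0.027/0.973 = 27/973.
Combined Bayes factor of the evidence already in hand = 15 × 1.2 = 18.
Odds after that evidence = (27/973) × 18 = 486/973.
Target odds = 0.999/0.001 = 999.
Need 6ⁿ ≥ 999 ÷ (486/973) = 36001/18.
6⁴ = 1296 falls short of 36001/18 but 6⁵ = 7776 reaches it, so n = 5.

5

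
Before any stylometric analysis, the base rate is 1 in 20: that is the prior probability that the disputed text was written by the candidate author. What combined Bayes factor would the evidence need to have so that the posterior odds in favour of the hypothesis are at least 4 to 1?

76

Prior odds = 0.05/0.95 = 1/19.
Target odds = 4.
Required Bayes factor = 4 ÷ (1/19) = 76.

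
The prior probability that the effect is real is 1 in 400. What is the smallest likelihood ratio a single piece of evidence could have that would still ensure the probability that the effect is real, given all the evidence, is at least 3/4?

1197

Prior odds = 0.0025/0.9975 = 1/399.
Target odds = 0.75/0.25 = 3.
Required Bayes factor = 3 ÷ (1/399) = 1197.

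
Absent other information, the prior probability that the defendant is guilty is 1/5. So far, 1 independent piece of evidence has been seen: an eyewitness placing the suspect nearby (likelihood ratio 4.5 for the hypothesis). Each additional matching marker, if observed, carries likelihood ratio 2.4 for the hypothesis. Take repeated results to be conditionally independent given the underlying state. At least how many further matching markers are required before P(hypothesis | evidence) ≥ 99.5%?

Prior odds = 0.2/0.8 = 0.25.
Bayes factor of the evidence already in hand = 4.5.
Odds after that evidence = 0.25 × 4.5 = 1.125.
Target odds = 0.995/0.005 = 199.
Need 2.4ⁿ ≥ 199 ÷ 1.125 = 1592/9.
2.4⁵ = 79.62624 falls short of 1592/9 but 2.4⁶ = 2985984/15625 reaches it, so n = 6.

6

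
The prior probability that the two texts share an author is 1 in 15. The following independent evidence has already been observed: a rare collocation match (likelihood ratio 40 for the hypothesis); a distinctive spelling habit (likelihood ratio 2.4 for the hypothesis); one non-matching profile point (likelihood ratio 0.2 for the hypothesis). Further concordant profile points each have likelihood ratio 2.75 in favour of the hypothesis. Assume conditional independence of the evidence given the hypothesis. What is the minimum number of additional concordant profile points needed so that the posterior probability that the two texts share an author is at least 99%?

5

Prior odds = (1/15)/(14/15) = 1/14.
Combined Bayes factor of the evidence already in hand = 40 × 2.4 × 0.2 = 19.2.
Odds after that evidence = (1/14) × 19.2 = 48/35.
Target odds = 0.99/0.01 = 99.
Need 2.75ⁿ ≥ 99 ÷ (48/35) = 72.1875.
2.75⁴ = 57.19140625 falls short of 72.1875 but 2.75⁵ = 161051/1024 reaches it, so n = 5.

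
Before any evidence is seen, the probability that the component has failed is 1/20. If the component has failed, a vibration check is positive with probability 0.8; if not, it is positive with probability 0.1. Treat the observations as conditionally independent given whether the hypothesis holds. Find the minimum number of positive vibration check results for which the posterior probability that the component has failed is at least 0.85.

3

Prior odds = 0.05/0.95 = 1/19.
Likelihood ratio of a positive = 0.8/0.1 = 8.
Target posterior odds = 0.85/0.15 = 17/3.
Need (1/19) × 8ⁿ ≥ 17/3, i.e. 8ⁿ ≥ 323/3.
8² = 64 falls short of 323/3 but 8³ = 512 reaches it, so n = 3.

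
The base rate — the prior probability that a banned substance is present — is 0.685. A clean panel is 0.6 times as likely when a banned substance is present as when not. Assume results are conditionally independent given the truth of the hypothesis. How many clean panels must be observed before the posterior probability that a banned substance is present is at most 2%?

10

Prior odds = 0.685/0.315 = 137/63.
Likelihood ratio per clean panel = 0.6.
Target odds: 0.02 ÷ 0.98 = 1/49.
Need (137/63) × 0.6ⁿ ≤ 1/49, i.e. 0.6ⁿ ≤ 9/959.
0.6⁹ = 19683/1953125 is still above 9/959 but 0.6¹⁰ = 59049/9765625 is at or below it, so n = 10.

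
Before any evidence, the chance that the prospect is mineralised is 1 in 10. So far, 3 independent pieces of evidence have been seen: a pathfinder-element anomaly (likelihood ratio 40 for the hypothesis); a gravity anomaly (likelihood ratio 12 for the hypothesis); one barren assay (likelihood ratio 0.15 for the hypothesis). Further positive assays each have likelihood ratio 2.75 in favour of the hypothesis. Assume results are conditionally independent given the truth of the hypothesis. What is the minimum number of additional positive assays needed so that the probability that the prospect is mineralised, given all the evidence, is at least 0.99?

3

Prior odds = 0.1/0.9 = 1/9.
Combined Bayes factor of the evidence already in hand = 40 × 12 × 0.15 = 72.
Odds after that evidence = (1/9) × 72 = 8.
Target odds = 0.99/0.01 = 99.
Need 2.75ⁿ ≥ 99 ÷ 8 = 12.375.
2.75² = 7.5625 falls short of 12.375 but 2.75³ = 20.796875 reaches it, so n = 3.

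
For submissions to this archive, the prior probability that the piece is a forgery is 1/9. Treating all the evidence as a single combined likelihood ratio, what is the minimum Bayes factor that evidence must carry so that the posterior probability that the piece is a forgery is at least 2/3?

Prior odds = (1/9)/(8/9) = 0.125.
Target odds = (2/3)/(1/3) = 2.
Required Bayes factor = 2 ÷ 0.125 = 16.

16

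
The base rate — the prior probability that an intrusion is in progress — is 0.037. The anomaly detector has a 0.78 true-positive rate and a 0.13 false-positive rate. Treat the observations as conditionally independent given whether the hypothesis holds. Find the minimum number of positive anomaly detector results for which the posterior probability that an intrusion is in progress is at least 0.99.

5

Prior odds: 0.037 ÷ 0.963 = 37/963.
Likelihood ratio of a positive result = 0.78/0.13 = 6.
Target posterior odds = 0.99/0.01 = 99.
Require 6ⁿ ≥ 99 ÷ (37/963) = 95337/37.
6⁴ = 1296 falls short of 95337/37 but 6⁵ = 7776 reaches it, so n = 5.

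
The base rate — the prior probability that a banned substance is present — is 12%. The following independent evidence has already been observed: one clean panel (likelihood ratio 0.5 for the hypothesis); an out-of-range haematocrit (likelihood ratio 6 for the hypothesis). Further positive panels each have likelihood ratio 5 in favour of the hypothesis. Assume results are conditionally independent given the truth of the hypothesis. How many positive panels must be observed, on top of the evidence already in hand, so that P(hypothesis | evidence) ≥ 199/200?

4

Prior odds = 0.12/0.88 = 3/22.
Combined Bayes factor of the evidence already in hand = 0.5 × 6 = 3.
Odds after that evidence = (3/22) × 3 = 9/22.
Target odds = 0.995/0.005 = 199.
Need 5ⁿ ≥ 199 ÷ (9/22) = 4378/9.
5³ = 125 falls short of 4378/9 but 5⁴ = 625 reaches it, so n = 4.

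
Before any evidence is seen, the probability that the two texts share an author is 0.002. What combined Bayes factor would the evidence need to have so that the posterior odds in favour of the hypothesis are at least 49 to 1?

Prior odds = 0.002/0.998 = 1/499.
Target odds = 49.
Required Bayes factor = 49 ÷ (1/499) = 24451.

24451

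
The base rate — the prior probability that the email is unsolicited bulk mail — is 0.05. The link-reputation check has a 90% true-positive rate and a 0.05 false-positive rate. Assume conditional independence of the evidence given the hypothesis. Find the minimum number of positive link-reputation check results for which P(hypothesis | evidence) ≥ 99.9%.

Prior odds = 0.05/0.95 = 1/19.
Likelihood ratio of a positive result = 0.9/0.05 = 18.
Target posterior odds = 0.999/0.001 = 999.
Need (1/19) × 18ⁿ ≥ 999, i.e. 18ⁿ ≥ 18981.
18³ = 5832 falls short of 18981 but 18⁴ = 104976 reaches it, so n = 4.

4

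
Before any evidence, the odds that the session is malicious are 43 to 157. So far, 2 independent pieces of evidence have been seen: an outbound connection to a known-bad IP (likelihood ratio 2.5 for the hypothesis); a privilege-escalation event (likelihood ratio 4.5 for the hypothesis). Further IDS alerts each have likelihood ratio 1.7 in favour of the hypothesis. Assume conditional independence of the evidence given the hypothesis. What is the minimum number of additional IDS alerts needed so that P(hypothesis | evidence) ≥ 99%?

7

Prior odds = 43/157.
Combined Bayes factor of the evidence already in hand = 2.5 × 4.5 = 11.25.
Odds after that evidence = (43/157) × 11.25 = 1935/628.
Target odds = 0.99/0.01 = 99.
Need 1.7ⁿ ≥ 99 ÷ (1935/628) = 6908/215.
1.7⁶ = 24137569/1000000 falls short of 6908/215 but 1.7⁷ = 410338673/10000000 reaches it, so n = 7.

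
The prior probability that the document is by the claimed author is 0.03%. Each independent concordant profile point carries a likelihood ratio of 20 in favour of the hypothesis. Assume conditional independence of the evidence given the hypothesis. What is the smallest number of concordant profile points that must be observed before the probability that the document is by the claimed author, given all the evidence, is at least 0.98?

Prior odds: 0.0003 ÷ 0.9997 = 3/9997.
Likelihood ratio per concordant profile point = 20.
Target posterior odds = 0.98/0.02 = 49.
Require 20ⁿ ≥ 49 ÷ (3/9997) = 489853/3.
20⁴ = 160000 falls short of 489853/3 but 20⁵ = 3200000 reaches it, so n = 5.

5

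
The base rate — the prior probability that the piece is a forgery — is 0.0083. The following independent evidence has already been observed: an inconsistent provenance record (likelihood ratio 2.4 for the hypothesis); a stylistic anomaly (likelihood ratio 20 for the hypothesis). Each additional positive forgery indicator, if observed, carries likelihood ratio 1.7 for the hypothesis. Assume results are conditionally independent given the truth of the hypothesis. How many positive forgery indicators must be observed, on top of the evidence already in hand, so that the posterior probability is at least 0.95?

Prior odds = 0.0083/0.9917 = 83/9917.
Combined Bayes factor of the evidence already in hand = 2.4 × 20 = 48.
Odds after that evidence = (83/9917) × 48 = 3984/9917.
Target odds = 0.95/0.05 = 19.
Need 1.7ⁿ ≥ 19 ÷ (3984/9917) = 188423/3984.
1.7⁷ = 410338673/10000000 falls short of 188423/3984 but 1.7⁸ ≈69.7576 reaches it, so n = 8.

8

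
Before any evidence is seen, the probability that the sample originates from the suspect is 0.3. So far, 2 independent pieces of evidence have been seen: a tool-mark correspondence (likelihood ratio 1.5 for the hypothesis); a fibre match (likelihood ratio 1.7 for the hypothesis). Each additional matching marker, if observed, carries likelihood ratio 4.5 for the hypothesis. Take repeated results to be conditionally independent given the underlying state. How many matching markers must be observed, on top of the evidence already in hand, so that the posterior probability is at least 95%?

Prior odds = 0.3/0.7 = 3/7.
Combined Bayes factor of the evidence already in hand = 1.5 × 1.7 = 2.55.
Odds after that evidence = (3/7) × 2.55 = 153/140.
Target odds = 0.95/0.05 = 19.
Need 4.5ⁿ ≥ 19 ÷ (153/140) = 2660/153.
4.5¹ = 4.5 falls short of 2660/153 but 4.5² = 20.25 reaches it, so n = 2.

2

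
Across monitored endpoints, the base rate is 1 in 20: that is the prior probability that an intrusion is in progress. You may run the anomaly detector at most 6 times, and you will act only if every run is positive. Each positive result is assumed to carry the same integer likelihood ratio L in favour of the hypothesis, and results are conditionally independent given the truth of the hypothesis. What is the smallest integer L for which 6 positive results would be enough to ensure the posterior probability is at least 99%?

4

Prior odds = 0.05/0.95 = 1/19.
Target odds = 0.99/0.01 = 99.
Need L⁶ ≥ 99 ÷ (1/19) = 1881.
3⁶ = 729 < 1881 ≤ 4096 = 4⁶, so L = 4.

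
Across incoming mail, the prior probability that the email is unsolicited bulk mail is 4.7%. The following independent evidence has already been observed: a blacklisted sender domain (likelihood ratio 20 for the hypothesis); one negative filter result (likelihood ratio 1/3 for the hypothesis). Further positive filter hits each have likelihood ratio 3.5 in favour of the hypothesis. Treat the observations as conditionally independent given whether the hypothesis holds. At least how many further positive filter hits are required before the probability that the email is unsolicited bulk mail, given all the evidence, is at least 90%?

Prior odds = 0.047/0.953 = 47/953.
Combined Bayes factor of the evidence already in hand = 20 × (1/3) = 20/3.
Odds after that evidence = (47/953) × 20/3 = 940/2859.
Target odds = 0.9/0.1 = 9.
Need 3.5ⁿ ≥ 9 ÷ (940/2859) = 25731/940.
3.5² = 12.25 falls short of 25731/940 but 3.5³ = 42.875 reaches it, so n = 3.

3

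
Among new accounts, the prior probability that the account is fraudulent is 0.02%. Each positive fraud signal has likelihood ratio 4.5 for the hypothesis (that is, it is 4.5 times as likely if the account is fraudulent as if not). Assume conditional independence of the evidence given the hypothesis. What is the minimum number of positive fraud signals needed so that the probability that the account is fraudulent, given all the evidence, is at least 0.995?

Prior odds = 0.0002/0.9998 = 1/4999.
Likelihood ratio per positive fraud signal = 4.5.
Target odds: 0.995 ÷ 0.005 = 199.
Need (1/4999) × 4.5ⁿ ≥ 199, i.e. 4.5ⁿ ≥ 994801.
4.5⁹ = 387420489/512 falls short of 994801 but 4.5¹⁰ ≈3.40506e+06 reaches it, so n = 10.

10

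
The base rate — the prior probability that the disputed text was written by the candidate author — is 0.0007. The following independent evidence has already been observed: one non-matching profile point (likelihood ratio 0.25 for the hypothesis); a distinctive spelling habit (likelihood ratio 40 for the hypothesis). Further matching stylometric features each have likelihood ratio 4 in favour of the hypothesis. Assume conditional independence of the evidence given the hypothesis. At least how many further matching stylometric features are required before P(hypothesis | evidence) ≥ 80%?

5

Prior odds = 0.0007/0.9993 = 7/9993.
Combined Bayes factor of the evidence already in hand = 0.25 × 40 = 10.
Odds after that evidence = (7/9993) × 10 = 70/9993.
Target odds = 0.8/0.2 = 4.
Need 4ⁿ ≥ 4 ÷ (70/9993) = 19986/35.
4⁴ = 256 falls short of 19986/35 but 4⁵ = 1024 reaches it, so n = 5.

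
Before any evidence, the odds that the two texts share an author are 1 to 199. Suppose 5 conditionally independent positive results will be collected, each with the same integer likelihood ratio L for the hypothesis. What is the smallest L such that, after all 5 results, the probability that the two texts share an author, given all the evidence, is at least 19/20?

Prior odds = 1/199.
Target odds = 0.95/0.05 = 19.
Need L⁵ ≥ 19 ÷ (1/199) = 3781.
5⁵ = 3125 < 3781 ≤ 7776 = 6⁵, so L = 6.

6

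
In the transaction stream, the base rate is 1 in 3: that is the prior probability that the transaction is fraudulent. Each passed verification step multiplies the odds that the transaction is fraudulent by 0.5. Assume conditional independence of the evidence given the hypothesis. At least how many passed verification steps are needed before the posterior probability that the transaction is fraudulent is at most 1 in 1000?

9

Prior odds = (1/3)/(2/3) = 0.5.
Likelihood ratio per passed verification step = 0.5.
Target posterior odds = 0.001/0.999 = 1/999.
Require 0.5ⁿ ≤ 1/999 ÷ 0.5 = 2/999.
0.5⁸ = 0.00390625 is still above 2/999 but 0.5⁹ = 0.001953125 is at or below it, so n = 9.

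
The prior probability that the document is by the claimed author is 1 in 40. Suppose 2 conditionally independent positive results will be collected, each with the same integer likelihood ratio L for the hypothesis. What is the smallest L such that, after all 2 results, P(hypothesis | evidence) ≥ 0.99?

Prior odds = 0.025/0.975 = 1/39.
Target odds = 0.99/0.01 = 99.
Need L² ≥ 99 ÷ (1/39) = 3861.
62² = 3844 < 3861 ≤ 3969 = 63², so L = 63.

63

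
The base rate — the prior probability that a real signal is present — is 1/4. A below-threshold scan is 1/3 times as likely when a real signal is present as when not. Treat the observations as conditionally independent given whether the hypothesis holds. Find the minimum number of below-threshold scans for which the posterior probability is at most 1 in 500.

Prior odds = 0.25/0.75 = 1/3.
Likelihood ratio per below-threshold scan = 1/3.
Target posterior odds = 0.002/0.998 = 1/499.
Require (1/3)ⁿ ≤ 1/499 ÷ (1/3) = 3/499.
(1/3)⁴ = 1/81 is still above 3/499 but (1/3)⁵ = 1/243 is at or below it, so n = 5.

5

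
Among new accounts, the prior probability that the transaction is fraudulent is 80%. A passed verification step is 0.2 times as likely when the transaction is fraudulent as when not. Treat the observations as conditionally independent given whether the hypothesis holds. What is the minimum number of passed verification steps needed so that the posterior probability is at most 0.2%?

5

Prior odds: 0.8 ÷ 0.2 = 4.
Likelihood ratio per passed verification step = 0.2.
Target odds: 0.002 ÷ 0.998 = 1/499.
Require 0.2ⁿ ≤ 1/499 ÷ 4 = 1/1996.
0.2⁴ = 0.0016 is still above 1/1996 but 0.2⁵ = 0.00032 is at or below it, so n = 5.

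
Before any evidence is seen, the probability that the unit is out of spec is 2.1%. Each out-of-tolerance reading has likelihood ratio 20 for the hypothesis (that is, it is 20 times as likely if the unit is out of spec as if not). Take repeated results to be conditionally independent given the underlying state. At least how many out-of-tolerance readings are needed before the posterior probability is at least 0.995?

4

Prior odds = 0.021/0.979 = 21/979.
Likelihood ratio per out-of-tolerance reading = 20.
Target odds: 0.995 ÷ 0.005 = 199.
Require 20ⁿ ≥ 199 ÷ (21/979) = 194821/21.
20³ = 8000 falls short of 194821/21 but 20⁴ = 160000 reaches it, so n = 4.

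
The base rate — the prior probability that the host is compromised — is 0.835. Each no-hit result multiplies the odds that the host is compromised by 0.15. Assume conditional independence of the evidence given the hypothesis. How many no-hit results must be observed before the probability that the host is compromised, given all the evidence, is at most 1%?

4

Prior odds = 0.835/0.165 = 167/33.
Likelihood ratio per no-hit result = 0.15.
Target posterior odds = 0.01/0.99 = 1/99.
Need (167/33) × 0.15ⁿ ≤ 1/99, i.e. 0.15ⁿ ≤ 1/501.
0.15³ = 0.003375 is still above 1/501 but 0.15⁴ = 81/160000 is at or below it, so n = 4.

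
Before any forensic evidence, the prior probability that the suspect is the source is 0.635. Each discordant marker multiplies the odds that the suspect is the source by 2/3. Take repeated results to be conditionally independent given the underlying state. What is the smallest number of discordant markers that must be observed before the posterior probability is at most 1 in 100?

13

Prior odds: 0.635 ÷ 0.365 = 127/73.
Likelihood ratio per discordant marker = 2/3.
Target posterior odds = 0.01/0.99 = 1/99.
Require (2/3)ⁿ ≤ 1/99 ÷ (127/73) = 73/12573.
(2/3)¹² = 4096/531441 is still above 73/12573 but (2/3)¹³ = 8192/1594323 is at or below it, so n = 13.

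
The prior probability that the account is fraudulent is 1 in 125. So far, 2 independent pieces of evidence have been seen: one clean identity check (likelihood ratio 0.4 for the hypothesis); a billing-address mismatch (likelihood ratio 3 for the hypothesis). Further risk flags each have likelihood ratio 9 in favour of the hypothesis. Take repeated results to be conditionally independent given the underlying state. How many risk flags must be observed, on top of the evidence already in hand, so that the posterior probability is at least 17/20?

Prior odds = 0.008/0.992 = 1/124.
Combined Bayes factor of the evidence already in hand = 0.4 × 3 = 1.2.
Odds after that evidence = (1/124) × 1.2 = 3/310.
Target odds = 0.85/0.15 = 17/3.
Need 9ⁿ ≥ 17/3 ÷ (3/310) = 5270/9.
9² = 81 falls short of 5270/9 but 9³ = 729 reaches it, so n = 3.

3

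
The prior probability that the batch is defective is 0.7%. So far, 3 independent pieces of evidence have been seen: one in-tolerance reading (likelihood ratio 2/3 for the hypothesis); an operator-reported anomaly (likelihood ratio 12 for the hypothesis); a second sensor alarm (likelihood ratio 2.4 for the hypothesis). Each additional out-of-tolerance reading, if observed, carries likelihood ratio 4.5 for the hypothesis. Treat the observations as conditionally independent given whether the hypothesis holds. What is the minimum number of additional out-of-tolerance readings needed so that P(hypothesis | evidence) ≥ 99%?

5

Prior odds = 0.007/0.993 = 7/993.
Combined Bayes factor of the evidence already in hand = (2/3) × 12 × 2.4 = 19.2.
Odds after that evidence = (7/993) × 19.2 = 224/1655.
Target odds = 0.99/0.01 = 99.
Need 4.5ⁿ ≥ 99 ÷ (224/1655) = 163845/224.
4.5⁴ = 410.0625 falls short of 163845/224 but 4.5⁵ = 1845.28125 reaches it, so n = 5.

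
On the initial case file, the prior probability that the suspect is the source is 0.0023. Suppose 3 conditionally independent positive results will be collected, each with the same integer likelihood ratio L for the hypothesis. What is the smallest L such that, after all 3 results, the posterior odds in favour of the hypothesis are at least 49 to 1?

Prior odds = 0.0023/0.9977 = 23/9977.
Target odds = 49.
Need L³ ≥ 49 ÷ (23/9977) = 488873/23.
27³ = 19683 < 488873/23 ≤ 21952 = 28³, so L = 28.

28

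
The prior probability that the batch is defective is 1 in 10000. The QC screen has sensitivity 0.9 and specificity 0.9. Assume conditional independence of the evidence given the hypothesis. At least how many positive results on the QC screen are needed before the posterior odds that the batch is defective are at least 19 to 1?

Prior odds = 0.0001/0.9999 = 1/9999.
False-positive rate = 1 − 0.9 = 0.1; likelihood ratio of a positive = 0.9/0.1 = 9.
Target odds = 19.
Require 9ⁿ ≥ 19 ÷ (1/9999) = 189981.
9⁵ = 59049 falls short of 189981 but 9⁶ = 531441 reaches it, so n = 6.

6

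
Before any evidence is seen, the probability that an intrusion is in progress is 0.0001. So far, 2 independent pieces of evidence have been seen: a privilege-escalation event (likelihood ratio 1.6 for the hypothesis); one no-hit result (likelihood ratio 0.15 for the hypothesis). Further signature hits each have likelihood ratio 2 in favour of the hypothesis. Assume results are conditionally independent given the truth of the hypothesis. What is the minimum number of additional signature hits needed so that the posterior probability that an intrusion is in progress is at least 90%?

19

Prior odds = 0.0001/0.9999 = 1/9999.
Combined Bayes factor of the evidence already in hand = 1.6 × 0.15 = 0.24.
Odds after that evidence = (1/9999) × 0.24 = 2/83325.
Target odds = 0.9/0.1 = 9.
Need 2ⁿ ≥ 9 ÷ (2/83325) = 374962.5.
2¹⁸ = 262144 falls short of 374962.5 but 2¹⁹ = 524288 reaches it, so n = 19.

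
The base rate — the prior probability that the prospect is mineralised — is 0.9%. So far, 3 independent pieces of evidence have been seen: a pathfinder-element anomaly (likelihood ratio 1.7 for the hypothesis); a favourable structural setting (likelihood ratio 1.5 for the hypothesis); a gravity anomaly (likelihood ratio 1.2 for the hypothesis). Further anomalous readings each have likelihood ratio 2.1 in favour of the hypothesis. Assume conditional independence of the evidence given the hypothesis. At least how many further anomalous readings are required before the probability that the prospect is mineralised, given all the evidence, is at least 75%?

Prior odds = 0.009/0.991 = 9/991.
Combined Bayes factor of the evidence already in hand = 1.7 × 1.5 × 1.2 = 3.06.
Odds after that evidence = (9/991) × 3.06 = 1377/49550.
Target odds = 0.75/0.25 = 3.
Need 2.1ⁿ ≥ 3 ÷ (1377/49550) = 49550/459.
2.1⁶ = 85766121/1000000 falls short of 49550/459 but 2.1⁷ ≈180.109 reaches it, so n = 7.

7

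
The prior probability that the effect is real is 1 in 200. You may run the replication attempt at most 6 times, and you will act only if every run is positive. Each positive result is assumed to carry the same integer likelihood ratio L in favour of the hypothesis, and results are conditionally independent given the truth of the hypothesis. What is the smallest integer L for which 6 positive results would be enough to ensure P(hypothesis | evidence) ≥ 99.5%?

Prior odds = 0.005/0.995 = 1/199.
Target odds = 0.995/0.005 = 199.
Need L⁶ ≥ 199 ÷ (1/199) = 39601.
5⁶ = 15625 < 39601 ≤ 46656 = 6⁶, so L = 6.

6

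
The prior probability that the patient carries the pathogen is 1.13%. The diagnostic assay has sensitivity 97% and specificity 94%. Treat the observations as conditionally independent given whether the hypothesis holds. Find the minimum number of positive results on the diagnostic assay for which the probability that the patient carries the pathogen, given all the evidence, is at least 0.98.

Prior odds = 0.0113/0.9887 = 113/9887.
False-positive rate = 1 − 0.94 = 0.06; likelihood ratio of a positive = 0.97/0.06 = 97/6.
Target posterior odds = 0.98/0.02 = 49.
Require (97/6)ⁿ ≥ 49 ÷ (113/9887) = 484463/113.
(97/6)³ = 912673/216 falls short of 484463/113 but (97/6)⁴ = 88529281/1296 reaches it, so n = 4.

4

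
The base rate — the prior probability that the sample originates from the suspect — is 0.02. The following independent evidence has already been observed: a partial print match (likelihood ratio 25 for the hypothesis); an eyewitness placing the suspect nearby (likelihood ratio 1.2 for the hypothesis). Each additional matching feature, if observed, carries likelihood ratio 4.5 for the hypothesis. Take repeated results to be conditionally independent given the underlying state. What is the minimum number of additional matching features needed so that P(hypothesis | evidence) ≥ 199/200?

4

Prior odds = 0.02/0.98 = 1/49.
Combined Bayes factor of the evidence already in hand = 25 × 1.2 = 30.
Odds after that evidence = (1/49) × 30 = 30/49.
Target odds = 0.995/0.005 = 199.
Need 4.5ⁿ ≥ 199 ÷ (30/49) = 9751/30.
4.5³ = 91.125 falls short of 9751/30 but 4.5⁴ = 410.0625 reaches it, so n = 4.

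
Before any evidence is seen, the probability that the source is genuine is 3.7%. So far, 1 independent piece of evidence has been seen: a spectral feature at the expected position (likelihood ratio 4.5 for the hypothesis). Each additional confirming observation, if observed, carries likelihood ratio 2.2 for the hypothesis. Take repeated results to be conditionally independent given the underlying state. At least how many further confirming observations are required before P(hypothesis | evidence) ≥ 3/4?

4

Prior odds = 0.037/0.963 = 37/963.
Bayes factor of the evidence already in hand = 4.5.
Odds after that evidence = (37/963) × 4.5 = 37/214.
Target odds = 0.75/0.25 = 3.
Need 2.2ⁿ ≥ 3 ÷ (37/214) = 642/37.
2.2³ = 10.648 falls short of 642/37 but 2.2⁴ = 23.4256 reaches it, so n = 4.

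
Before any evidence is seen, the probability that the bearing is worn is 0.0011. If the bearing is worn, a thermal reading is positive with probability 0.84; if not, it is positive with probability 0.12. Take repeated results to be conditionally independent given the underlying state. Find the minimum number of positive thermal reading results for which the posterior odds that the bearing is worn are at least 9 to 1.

Prior odds = 0.0011/0.9989 = 11/9989.
Likelihood ratio of a positive = 0.84/0.12 = 7.
Target odds = 9.
Require 7ⁿ ≥ 9 ÷ (11/9989) = 89901/11.
7⁴ = 2401 falls short of 89901/11 but 7⁵ = 16807 reaches it, so n = 5.

5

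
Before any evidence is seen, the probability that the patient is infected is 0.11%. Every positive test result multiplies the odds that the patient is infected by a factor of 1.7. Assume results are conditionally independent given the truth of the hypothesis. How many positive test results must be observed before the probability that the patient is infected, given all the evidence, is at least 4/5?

Prior odds = 0.0011/0.9989 = 11/9989.
Likelihood ratio per positive test result = 1.7.
Target odds: 0.8 ÷ 0.2 = 4.
Require 1.7ⁿ ≥ 4 ÷ (11/9989) = 39956/11.
1.7¹⁵ ≈2862.42 falls short of 39956/11 but 1.7¹⁶ ≈4866.12 reaches it, so n = 16.

16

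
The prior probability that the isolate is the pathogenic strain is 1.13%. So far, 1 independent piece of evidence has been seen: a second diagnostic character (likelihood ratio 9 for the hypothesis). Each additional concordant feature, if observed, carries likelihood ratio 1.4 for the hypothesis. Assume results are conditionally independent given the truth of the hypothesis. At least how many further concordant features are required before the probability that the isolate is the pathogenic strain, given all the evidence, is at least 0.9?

Prior odds = 0.0113/0.9887 = 113/9887.
Bayes factor of the evidence already in hand = 9.
Odds after that evidence = (113/9887) × 9 = 1017/9887.
Target odds = 0.9/0.1 = 9.
Need 1.4ⁿ ≥ 9 ÷ (1017/9887) = 9887/113.
1.4¹³ ≈79.3715 falls short of 9887/113 but 1.4¹⁴ ≈111.12 reaches it, so n = 14.

14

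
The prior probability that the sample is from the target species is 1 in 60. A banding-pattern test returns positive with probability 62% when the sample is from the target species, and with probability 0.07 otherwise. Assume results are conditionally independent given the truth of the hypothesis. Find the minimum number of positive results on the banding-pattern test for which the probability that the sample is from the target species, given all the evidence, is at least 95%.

Prior odds = (1/60)/(59/60) = 1/59.
Likelihood ratio of a positive result = 0.62/0.07 = 62/7.
Target odds: 0.95 ÷ 0.05 = 19.
Need (1/59) × (62/7)ⁿ ≥ 19, i.e. (62/7)ⁿ ≥ 1121.
(62/7)³ = 238328/343 falls short of 1121 but (62/7)⁴ = 14776336/2401 reaches it, so n = 4.

4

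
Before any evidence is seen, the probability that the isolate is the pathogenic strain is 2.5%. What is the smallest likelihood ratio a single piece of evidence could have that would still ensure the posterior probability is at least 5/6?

Prior odds = 0.025/0.975 = 1/39.
Target odds = (5/6)/(1/6) = 5.
Required Bayes factor = 5 ÷ (1/39) = 195.

195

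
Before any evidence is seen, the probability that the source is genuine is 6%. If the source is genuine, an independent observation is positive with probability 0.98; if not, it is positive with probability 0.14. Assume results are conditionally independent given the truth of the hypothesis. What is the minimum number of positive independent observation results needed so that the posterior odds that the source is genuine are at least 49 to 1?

4

Prior odds = 0.06/0.94 = 3/47.
Likelihood ratio of a positive = 0.98/0.14 = 7.
Target odds = 49.
Require 7ⁿ ≥ 49 ÷ (3/47) = 2303/3.
7³ = 343 falls short of 2303/3 but 7⁴ = 2401 reaches it, so n = 4.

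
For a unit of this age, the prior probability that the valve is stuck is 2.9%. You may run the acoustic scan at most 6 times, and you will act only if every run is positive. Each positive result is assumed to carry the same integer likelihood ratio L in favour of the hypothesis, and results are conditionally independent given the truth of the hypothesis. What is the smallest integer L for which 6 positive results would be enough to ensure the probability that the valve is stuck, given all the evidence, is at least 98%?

4

Prior odds = 0.029/0.971 = 29/971.
Target odds = 0.98/0.02 = 49.
Need L⁶ ≥ 49 ÷ (29/971) = 47579/29.
3⁶ = 729 < 47579/29 ≤ 4096 = 4⁶, so L = 4.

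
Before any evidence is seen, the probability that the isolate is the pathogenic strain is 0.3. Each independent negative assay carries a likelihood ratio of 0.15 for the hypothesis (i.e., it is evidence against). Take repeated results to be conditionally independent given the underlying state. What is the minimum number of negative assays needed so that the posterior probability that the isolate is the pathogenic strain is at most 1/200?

3

Prior odds: 0.3 ÷ 0.7 = 3/7.
Likelihood ratio per negative assay = 0.15.
Target posterior odds = 0.005/0.995 = 1/199.
Require 0.15ⁿ ≤ 1/199 ÷ (3/7) = 7/597.
0.15² = 0.0225 is still above 7/597 but 0.15³ = 0.003375 is at or below it, so n = 3.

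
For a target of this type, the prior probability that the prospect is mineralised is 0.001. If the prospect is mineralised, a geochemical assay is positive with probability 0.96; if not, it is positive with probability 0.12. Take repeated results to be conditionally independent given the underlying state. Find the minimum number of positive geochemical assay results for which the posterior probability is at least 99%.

6

Prior odds = 0.001/0.999 = 1/999.
Likelihood ratio of a positive = 0.96/0.12 = 8.
Target posterior odds = 0.99/0.01 = 99.
Need (1/999) × 8ⁿ ≥ 99, i.e. 8ⁿ ≥ 98901.
8⁵ = 32768 falls short of 98901 but 8⁶ = 262144 reaches it, so n = 6.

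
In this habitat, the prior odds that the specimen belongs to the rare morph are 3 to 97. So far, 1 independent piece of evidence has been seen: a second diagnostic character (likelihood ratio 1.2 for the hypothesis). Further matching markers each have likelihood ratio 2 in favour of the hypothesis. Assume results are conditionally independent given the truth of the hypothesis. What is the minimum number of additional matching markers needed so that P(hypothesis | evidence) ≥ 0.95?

Prior odds = 3/97.
Bayes factor of the evidence already in hand = 1.2.
Odds after that evidence = (3/97) × 1.2 = 18/485.
Target odds = 0.95/0.05 = 19.
Need 2ⁿ ≥ 19 ÷ (18/485) = 9215/18.
2⁸ = 256 falls short of 9215/18 but 2⁹ = 512 reaches it, so n = 9.

9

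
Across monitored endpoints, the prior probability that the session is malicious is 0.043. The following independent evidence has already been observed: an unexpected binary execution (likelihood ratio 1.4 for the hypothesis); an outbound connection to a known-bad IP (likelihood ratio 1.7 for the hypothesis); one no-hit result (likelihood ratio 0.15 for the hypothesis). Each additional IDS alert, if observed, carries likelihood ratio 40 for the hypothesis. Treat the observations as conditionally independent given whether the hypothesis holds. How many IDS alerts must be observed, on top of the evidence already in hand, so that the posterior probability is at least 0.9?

2

Prior odds = 0.043/0.957 = 43/957.
Combined Bayes factor of the evidence already in hand = 1.4 × 1.7 × 0.15 = 0.357.
Odds after that evidence = (43/957) × 0.357 = 5117/319000.
Target odds = 0.9/0.1 = 9.
Need 40ⁿ ≥ 9 ÷ (5117/319000) = 2871000/5117.
40¹ = 40 falls short of 2871000/5117 but 40² = 1600 reaches it, so n = 2.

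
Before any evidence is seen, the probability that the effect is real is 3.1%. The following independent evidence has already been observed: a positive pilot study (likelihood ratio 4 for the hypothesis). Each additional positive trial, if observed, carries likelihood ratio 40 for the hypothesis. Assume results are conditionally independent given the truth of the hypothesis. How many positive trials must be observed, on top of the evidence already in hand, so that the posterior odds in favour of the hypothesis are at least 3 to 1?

1

Prior odds = 0.031/0.969 = 31/969.
Bayes factor of the evidence already in hand = 4.
Odds after that evidence = (31/969) × 4 = 124/969.
Target odds = 3.
Need 40ⁿ ≥ 3 ÷ (124/969) = 2907/124.
40¹ = 40, which meets the required 2907/124; so n = 1.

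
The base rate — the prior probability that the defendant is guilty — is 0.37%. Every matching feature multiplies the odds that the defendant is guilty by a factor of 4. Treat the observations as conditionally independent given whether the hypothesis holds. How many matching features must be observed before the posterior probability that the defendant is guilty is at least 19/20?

7

Prior odds = 0.0037/0.9963 = 37/9963.
Likelihood ratio per matching feature = 4.
Target odds: 0.95 ÷ 0.05 = 19.
Require 4ⁿ ≥ 19 ÷ (37/9963) = 189297/37.
4⁶ = 4096 falls short of 189297/37 but 4⁷ = 16384 reaches it, so n = 7.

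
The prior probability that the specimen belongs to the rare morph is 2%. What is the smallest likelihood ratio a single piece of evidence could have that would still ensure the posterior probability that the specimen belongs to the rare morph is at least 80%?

Prior odds = 0.02/0.98 = 1/49.
Target odds = 0.8/0.2 = 4.
Required Bayes factor = 4 ÷ (1/49) = 196.

196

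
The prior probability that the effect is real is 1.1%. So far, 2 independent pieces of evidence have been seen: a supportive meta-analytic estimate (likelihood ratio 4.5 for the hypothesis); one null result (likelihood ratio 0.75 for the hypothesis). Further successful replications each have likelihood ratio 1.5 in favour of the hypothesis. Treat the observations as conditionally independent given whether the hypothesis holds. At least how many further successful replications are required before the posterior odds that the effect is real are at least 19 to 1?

16

Prior odds = 0.011/0.989 = 11/989.
Combined Bayes factor of the evidence already in hand = 4.5 × 0.75 = 3.375.
Odds after that evidence = (11/989) × 3.375 = 297/7912.
Target odds = 19.
Need 1.5ⁿ ≥ 19 ÷ (297/7912) = 150328/297.
1.5¹⁵ = 14348907/32768 falls short of 150328/297 but 1.5¹⁶ = 43046721/65536 reaches it, so n = 16.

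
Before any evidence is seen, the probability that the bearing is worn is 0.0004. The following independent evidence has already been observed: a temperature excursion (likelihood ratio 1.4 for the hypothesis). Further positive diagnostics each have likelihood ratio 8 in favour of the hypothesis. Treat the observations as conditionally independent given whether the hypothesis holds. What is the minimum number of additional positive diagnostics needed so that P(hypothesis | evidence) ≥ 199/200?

7

Prior odds = 0.0004/0.9996 = 1/2499.
Bayes factor of the evidence already in hand = 1.4.
Odds after that evidence = (1/2499) × 1.4 = 1/1785.
Target odds = 0.995/0.005 = 199.
Need 8ⁿ ≥ 199 ÷ (1/1785) = 355215.
8⁶ = 262144 falls short of 355215 but 8⁷ = 2097152 reaches it, so n = 7.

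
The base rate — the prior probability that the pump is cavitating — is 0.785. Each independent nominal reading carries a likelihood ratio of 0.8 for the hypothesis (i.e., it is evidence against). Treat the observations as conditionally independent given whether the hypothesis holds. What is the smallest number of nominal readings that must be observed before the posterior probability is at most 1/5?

13

Prior odds = 0.785/0.215 = 157/43.
Likelihood ratio per nominal reading = 0.8.
Target posterior odds = 0.2/0.8 = 0.25.
Need (157/43) × 0.8ⁿ ≤ 0.25, i.e. 0.8ⁿ ≤ 43/628.
0.8¹² = 16777216/244140625 is still above 43/628 but 0.8¹³ ≈0.0549756 is at or below it, so n = 13.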